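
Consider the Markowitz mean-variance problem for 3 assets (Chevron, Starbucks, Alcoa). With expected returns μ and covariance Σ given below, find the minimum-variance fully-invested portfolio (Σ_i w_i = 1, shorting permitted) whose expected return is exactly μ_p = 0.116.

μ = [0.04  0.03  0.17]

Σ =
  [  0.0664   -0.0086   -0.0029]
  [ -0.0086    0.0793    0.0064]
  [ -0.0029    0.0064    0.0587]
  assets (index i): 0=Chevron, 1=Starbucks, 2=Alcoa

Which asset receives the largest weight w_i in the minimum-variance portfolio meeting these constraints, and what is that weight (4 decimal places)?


p=Σ⁻¹μ = [0.7587  0.2258  2.9089]
q=Σ⁻¹𝟙 = [17.4860  13.1780  16.4629]
a=μᵀp=0.531643  b=𝟙ᵀp=3.893470  c=𝟙ᵀq=47.126937  D=ac−b²=9.895612
λ₁=(c·0.116−b)/D = (47.126937·0.116−3.893470)/9.895612 = 0.158985
λ₂=(a−b·0.116)/D = (0.531643−3.893470·0.116)/9.895612 = 0.008084
w* = 0.158985·p + 0.008084·q:
  w_0 = 0.158985·0.7587 + 0.008084·17.4860 = 0.2620  (Chevron)
  w_1 = 0.158985·0.2258 + 0.008084·13.1780 = 0.1424  (Starbucks)
  w_2 = 0.158985·2.9089 + 0.008084·16.4629 = 0.5956  (Alcoa)
Σw_i=1.0000  μᵀw=0.1160
σ²=wᵀΣw=λ₁·μ_p+λ₂ = 0.158985·0.116 + 0.008084 = 0.026527 ≈ 0.0265

Alcoa (0.5956)


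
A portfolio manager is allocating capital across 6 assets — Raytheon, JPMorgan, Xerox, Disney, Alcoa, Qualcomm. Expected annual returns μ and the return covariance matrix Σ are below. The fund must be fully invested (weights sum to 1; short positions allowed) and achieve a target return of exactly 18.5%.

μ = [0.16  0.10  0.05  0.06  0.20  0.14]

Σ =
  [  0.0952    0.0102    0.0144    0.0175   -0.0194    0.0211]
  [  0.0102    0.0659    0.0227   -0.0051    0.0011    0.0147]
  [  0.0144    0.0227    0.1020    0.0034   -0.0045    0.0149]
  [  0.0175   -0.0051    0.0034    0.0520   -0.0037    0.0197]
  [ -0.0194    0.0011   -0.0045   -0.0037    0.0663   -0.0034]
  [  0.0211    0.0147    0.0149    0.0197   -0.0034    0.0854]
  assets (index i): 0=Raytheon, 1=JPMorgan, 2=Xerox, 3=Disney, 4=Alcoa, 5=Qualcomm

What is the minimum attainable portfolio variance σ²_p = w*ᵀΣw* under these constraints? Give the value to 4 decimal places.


0.0270

p=Σ⁻¹μ = [2.0197  0.9530  -0.0092  0.4421  3.6682  1.0220]
q=Σ⁻¹𝟙 = [8.2402  12.2302  5.6851  17.3667  18.8165  3.3196]
a=μᵀp=1.321236  b=𝟙ᵀp=8.095746  c=𝟙ᵀq=65.658255  D=ac−b²=21.208950
λ₁=(c·0.185−b)/D = (65.658255·0.185−8.095746)/21.208950 = 0.191006
λ₂=(a−b·0.185)/D = (1.321236−8.095746·0.185)/21.208950 = -0.008321
w* = 0.191006·p + -0.008321·q:
  w_0 = 0.191006·2.0197 + -0.008321·8.2402 = 0.3172  (Raytheon)
  w_1 = 0.191006·0.9530 + -0.008321·12.2302 = 0.0803  (JPMorgan)
  w_2 = 0.191006·-0.0092 + -0.008321·5.6851 = -0.0491  (Xerox)
  w_3 = 0.191006·0.4421 + -0.008321·17.3667 = -0.0601  (Disney)
  w_4 = 0.191006·3.6682 + -0.008321·18.8165 = 0.5441  (Alcoa)
  w_5 = 0.191006·1.0220 + -0.008321·3.3196 = 0.1676  (Qualcomm)
Σw_i=1.0000  μᵀw=0.1850
σ²=wᵀΣw=λ₁·μ_p+λ₂ = 0.191006·0.185 + -0.008321 = 0.027015 ≈ 0.0270


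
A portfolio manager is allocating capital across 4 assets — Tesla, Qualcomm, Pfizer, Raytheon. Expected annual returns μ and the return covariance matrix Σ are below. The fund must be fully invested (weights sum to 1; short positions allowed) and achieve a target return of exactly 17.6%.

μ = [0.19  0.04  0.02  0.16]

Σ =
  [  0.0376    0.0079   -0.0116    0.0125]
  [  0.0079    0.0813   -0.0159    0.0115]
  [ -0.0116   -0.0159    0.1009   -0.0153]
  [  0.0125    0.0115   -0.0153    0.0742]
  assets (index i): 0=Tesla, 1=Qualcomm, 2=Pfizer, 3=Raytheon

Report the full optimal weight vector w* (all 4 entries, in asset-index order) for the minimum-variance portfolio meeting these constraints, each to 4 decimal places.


0.7408  -0.0590  0.0950  0.2231

g=Σ⁻¹μ = [4.8456  -0.0039  0.9889  1.5445]
h=Σ⁻¹𝟙 = [25.6417  11.4764  16.2956  10.7388]
a=μᵀg=1.187415  b=𝟙ᵀg=7.375113  c=𝟙ᵀh=64.152577  D=ac−b²=21.783416
λ₁=(c·0.176−b)/D = (64.152577·0.176−7.375113)/21.783416 = 0.179758
λ₂=(a−b·0.176)/D = (1.187415−7.375113·0.176)/21.783416 = -0.005077
w* = 0.179758·g + -0.005077·h:
  w_0 = 0.179758·4.8456 + -0.005077·25.6417 = 0.7408  (Tesla)
  w_1 = 0.179758·-0.0039 + -0.005077·11.4764 = -0.0590  (Qualcomm)
  w_2 = 0.179758·0.9889 + -0.005077·16.2956 = 0.0950  (Pfizer)
  w_3 = 0.179758·1.5445 + -0.005077·10.7388 = 0.2231  (Raytheon)
Σw_i=1.0000  μᵀw=0.1760
σ²=wᵀΣw=λ₁·μ_p+λ₂ = 0.179758·0.176 + -0.005077 = 0.026560 ≈ 0.0266


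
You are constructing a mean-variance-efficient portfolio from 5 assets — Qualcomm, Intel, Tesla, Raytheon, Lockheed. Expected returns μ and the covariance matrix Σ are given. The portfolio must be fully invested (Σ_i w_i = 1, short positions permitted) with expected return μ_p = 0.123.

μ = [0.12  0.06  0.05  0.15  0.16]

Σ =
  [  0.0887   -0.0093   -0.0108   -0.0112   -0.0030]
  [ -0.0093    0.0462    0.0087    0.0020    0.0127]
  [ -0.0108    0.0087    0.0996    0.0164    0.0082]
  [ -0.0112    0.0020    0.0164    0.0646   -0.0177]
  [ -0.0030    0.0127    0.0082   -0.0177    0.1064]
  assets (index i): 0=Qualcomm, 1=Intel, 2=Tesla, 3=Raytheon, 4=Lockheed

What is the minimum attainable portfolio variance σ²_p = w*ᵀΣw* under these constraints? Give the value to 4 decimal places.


0.0146

p=Σ⁻¹μ = [1.9199  1.0181  -0.0645  3.1795  1.9703]
q=Σ⁻¹𝟙 = [16.8896  20.2787  6.1365  19.0013  10.1422]
a=μᵀp=1.080418  b=𝟙ᵀp=8.023254  c=𝟙ᵀq=72.448361  D=ac−b²=13.901900
λ₁=(c·0.123−b)/D = (72.448361·0.123−8.023254)/13.901900 = 0.063869
λ₂=(a−b·0.123)/D = (1.080418−8.023254·0.123)/13.901900 = 0.006730
w* = 0.063869·p + 0.006730·q:
  w_0 = 0.063869·1.9199 + 0.006730·16.8896 = 0.2363  (Qualcomm)
  w_1 = 0.063869·1.0181 + 0.006730·20.2787 = 0.2015  (Intel)
  w_2 = 0.063869·-0.0645 + 0.006730·6.1365 = 0.0372  (Tesla)
  w_3 = 0.063869·3.1795 + 0.006730·19.0013 = 0.3309  (Raytheon)
  w_4 = 0.063869·1.9703 + 0.006730·10.1422 = 0.1941  (Lockheed)
Σw_i=1.0000  μᵀw=0.1230
σ²=wᵀΣw=λ₁·μ_p+λ₂ = 0.063869·0.123 + 0.006730 = 0.014586 ≈ 0.0146


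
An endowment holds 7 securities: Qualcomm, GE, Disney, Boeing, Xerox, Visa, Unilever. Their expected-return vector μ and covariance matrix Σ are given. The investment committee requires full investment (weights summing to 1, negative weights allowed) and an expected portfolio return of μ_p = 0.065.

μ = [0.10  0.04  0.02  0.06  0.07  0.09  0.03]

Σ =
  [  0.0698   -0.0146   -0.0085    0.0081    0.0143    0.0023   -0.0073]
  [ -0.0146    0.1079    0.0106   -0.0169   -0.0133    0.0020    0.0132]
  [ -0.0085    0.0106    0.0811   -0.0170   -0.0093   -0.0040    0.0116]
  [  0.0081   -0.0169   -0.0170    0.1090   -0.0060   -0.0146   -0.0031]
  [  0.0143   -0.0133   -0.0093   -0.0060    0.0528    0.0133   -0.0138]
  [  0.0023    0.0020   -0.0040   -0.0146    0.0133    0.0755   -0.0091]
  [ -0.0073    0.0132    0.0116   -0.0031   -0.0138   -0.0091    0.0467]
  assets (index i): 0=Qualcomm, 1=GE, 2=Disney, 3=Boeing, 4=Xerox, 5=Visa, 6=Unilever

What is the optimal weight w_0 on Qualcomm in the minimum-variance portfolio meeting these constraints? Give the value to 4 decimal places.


0.1890

g=Σ⁻¹μ = [1.3405  0.6308  0.5318  0.9077  1.3262  1.2538  1.2380]
h=Σ⁻¹𝟙 = [13.7894  11.7264  15.4689  16.6869  26.3085  15.3351  28.2821]
a=μᵀg=0.467197  b=𝟙ᵀg=7.228803  c=𝟙ᵀh=127.597193  D=ac−b²=7.357411
λ₁=(c·0.065−b)/D = (127.597193·0.065−7.228803)/7.357411 = 0.144754
λ₂=(a−b·0.065)/D = (0.467197−7.228803·0.065)/7.357411 = -0.000364
w* = 0.144754·g + -0.000364·h:
  w_0 = 0.144754·1.3405 + -0.000364·13.7894 = 0.1890  (Qualcomm)
  w_1 = 0.144754·0.6308 + -0.000364·11.7264 = 0.0870  (GE)
  w_2 = 0.144754·0.5318 + -0.000364·15.4689 = 0.0714  (Disney)
  w_3 = 0.144754·0.9077 + -0.000364·16.6869 = 0.1253  (Boeing)
  w_4 = 0.144754·1.3262 + -0.000364·26.3085 = 0.1824  (Xerox)
  w_5 = 0.144754·1.2538 + -0.000364·15.3351 = 0.1759  (Visa)
  w_6 = 0.144754·1.2380 + -0.000364·28.2821 = 0.1689  (Unilever)
Σw_i=1.0000  μᵀw=0.0650
σ²=wᵀΣw=λ₁·μ_p+λ₂ = 0.144754·0.065 + -0.000364 = 0.009045 ≈ 0.0090


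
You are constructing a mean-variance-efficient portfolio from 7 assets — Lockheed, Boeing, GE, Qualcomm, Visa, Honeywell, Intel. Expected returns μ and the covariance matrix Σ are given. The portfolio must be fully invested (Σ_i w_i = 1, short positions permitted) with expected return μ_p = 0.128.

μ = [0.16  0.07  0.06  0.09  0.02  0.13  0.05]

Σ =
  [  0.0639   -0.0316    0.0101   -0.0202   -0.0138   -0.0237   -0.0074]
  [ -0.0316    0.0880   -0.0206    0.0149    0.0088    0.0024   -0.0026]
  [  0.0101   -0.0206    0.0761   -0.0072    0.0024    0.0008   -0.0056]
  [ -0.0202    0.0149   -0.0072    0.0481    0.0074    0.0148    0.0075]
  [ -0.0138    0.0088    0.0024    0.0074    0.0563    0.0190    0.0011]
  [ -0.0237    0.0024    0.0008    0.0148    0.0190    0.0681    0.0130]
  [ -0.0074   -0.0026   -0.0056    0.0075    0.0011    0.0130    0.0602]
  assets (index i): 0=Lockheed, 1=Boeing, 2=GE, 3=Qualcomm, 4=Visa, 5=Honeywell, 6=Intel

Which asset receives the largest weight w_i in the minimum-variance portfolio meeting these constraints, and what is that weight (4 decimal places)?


u=Σ⁻¹μ = [5.6332  2.5712  1.0021  2.5356  -0.1036  3.1030  0.7432]
v=Σ⁻¹𝟙 = [44.7218  25.9859  17.1930  23.9658  14.9212  16.3135  18.0490]
a=μᵀu=1.808095  b=𝟙ᵀu=15.484634  c=𝟙ᵀv=161.150249  D=ac−b²=51.601112
λ₁=(c·0.128−b)/D = (161.150249·0.128−15.484634)/51.601112 = 0.099661
λ₂=(a−b·0.128)/D = (1.808095−15.484634·0.128)/51.601112 = -0.003371
w* = 0.099661·u + -0.003371·v:
  w_0 = 0.099661·5.6332 + -0.003371·44.7218 = 0.4107  (Lockheed)
  w_1 = 0.099661·2.5712 + -0.003371·25.9859 = 0.1687  (Boeing)
  w_2 = 0.099661·1.0021 + -0.003371·17.1930 = 0.0419  (GE)
  w_3 = 0.099661·2.5356 + -0.003371·23.9658 = 0.1719  (Qualcomm)
  w_4 = 0.099661·-0.1036 + -0.003371·14.9212 = -0.0606  (Visa)
  w_5 = 0.099661·3.1030 + -0.003371·16.3135 = 0.2543  (Honeywell)
  w_6 = 0.099661·0.7432 + -0.003371·18.0490 = 0.0132  (Intel)
Σw_i=1.0000  μᵀw=0.1280
σ²=wᵀΣw=λ₁·μ_p+λ₂ = 0.099661·0.128 + -0.003371 = 0.009386 ≈ 0.0094

Lockheed (0.4107)


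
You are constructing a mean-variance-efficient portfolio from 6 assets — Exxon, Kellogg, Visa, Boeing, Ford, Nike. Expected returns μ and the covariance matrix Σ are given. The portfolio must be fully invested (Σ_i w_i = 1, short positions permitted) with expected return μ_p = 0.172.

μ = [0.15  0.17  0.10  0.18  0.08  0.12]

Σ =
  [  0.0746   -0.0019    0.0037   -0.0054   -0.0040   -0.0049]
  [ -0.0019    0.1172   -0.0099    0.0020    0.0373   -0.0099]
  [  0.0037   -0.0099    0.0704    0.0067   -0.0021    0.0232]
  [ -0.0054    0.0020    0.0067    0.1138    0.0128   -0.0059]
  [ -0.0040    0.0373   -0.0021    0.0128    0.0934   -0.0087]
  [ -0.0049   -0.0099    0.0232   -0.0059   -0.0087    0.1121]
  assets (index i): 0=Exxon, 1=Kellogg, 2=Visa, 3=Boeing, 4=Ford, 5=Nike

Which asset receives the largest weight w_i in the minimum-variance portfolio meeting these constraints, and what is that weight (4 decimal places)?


u=Σ⁻¹μ = [2.2127  1.5683  0.9778  1.6378  0.2350  1.2078]
v=Σ⁻¹𝟙 = [14.6868  7.7073  10.9982  8.2457  8.2169  9.0388]
a=μᵀu=1.154815  b=𝟙ᵀu=7.839294  c=𝟙ᵀv=58.893530  D=ac−b²=6.556613
λ₁=(c·0.172−b)/D = (58.893530·0.172−7.839294)/6.556613 = 0.349326
λ₂=(a−b·0.172)/D = (1.154815−7.839294·0.172)/6.556613 = -0.029519
w* = 0.349326·u + -0.029519·v:
  w_0 = 0.349326·2.2127 + -0.029519·14.6868 = 0.3394  (Exxon)
  w_1 = 0.349326·1.5683 + -0.029519·7.7073 = 0.3203  (Kellogg)
  w_2 = 0.349326·0.9778 + -0.029519·10.9982 = 0.0169  (Visa)
  w_3 = 0.349326·1.6378 + -0.029519·8.2457 = 0.3287  (Boeing)
  w_4 = 0.349326·0.2350 + -0.029519·8.2169 = -0.1604  (Ford)
  w_5 = 0.349326·1.2078 + -0.029519·9.0388 = 0.1551  (Nike)
Σw_i=1.0000  μᵀw=0.1720
σ²=wᵀΣw=λ₁·μ_p+λ₂ = 0.349326·0.172 + -0.029519 = 0.030565 ≈ 0.0306

Exxon (0.3394)


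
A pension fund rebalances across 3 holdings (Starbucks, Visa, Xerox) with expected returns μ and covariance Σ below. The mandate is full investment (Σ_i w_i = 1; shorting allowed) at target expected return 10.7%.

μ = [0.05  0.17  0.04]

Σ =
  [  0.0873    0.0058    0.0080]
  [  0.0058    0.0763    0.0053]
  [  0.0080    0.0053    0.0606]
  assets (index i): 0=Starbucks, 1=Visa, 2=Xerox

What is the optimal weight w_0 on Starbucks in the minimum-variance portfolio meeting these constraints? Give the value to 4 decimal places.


g=Σ⁻¹μ = [0.3902  2.1693  0.4188]
h=Σ⁻¹𝟙 = [9.3901  11.4015  14.2649]
a=μᵀg=0.405044  b=𝟙ᵀg=2.978352  c=𝟙ᵀh=35.056430  D=ac−b²=5.328824
λ₁=(c·0.107−b)/D = (35.056430·0.107−2.978352)/5.328824 = 0.145001
λ₂=(a−b·0.107)/D = (0.405044−2.978352·0.107)/5.328824 = 0.016206
w* = 0.145001·g + 0.016206·h:
  w_0 = 0.145001·0.3902 + 0.016206·9.3901 = 0.2088  (Starbucks)
  w_1 = 0.145001·2.1693 + 0.016206·11.4015 = 0.4993  (Visa)
  w_2 = 0.145001·0.4188 + 0.016206·14.2649 = 0.2919  (Xerox)
Σw_i=1.0000  μᵀw=0.1070
σ²=wᵀΣw=λ₁·μ_p+λ₂ = 0.145001·0.107 + 0.016206 = 0.031721 ≈ 0.0317

0.2088


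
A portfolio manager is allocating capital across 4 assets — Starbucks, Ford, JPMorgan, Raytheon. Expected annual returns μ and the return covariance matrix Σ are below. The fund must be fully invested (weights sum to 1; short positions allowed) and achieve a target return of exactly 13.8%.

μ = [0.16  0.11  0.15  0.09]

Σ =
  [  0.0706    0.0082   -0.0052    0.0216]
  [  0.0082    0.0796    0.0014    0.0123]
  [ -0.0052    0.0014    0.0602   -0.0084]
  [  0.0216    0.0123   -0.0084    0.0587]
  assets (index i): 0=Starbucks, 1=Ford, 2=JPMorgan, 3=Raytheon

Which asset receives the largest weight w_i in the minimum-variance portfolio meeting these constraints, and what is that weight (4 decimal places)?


JPMorgan (0.4068)

p=Σ⁻¹μ = [2.0619  0.9708  2.7825  0.9692]
q=Σ⁻¹𝟙 = [10.2093  8.9855  19.2589  14.1522]
a=μᵀp=0.941299  b=𝟙ᵀp=6.784433  c=𝟙ᵀq=52.605941  D=ac−b²=3.489361
λ₁=(c·0.138−b)/D = (52.605941·0.138−6.784433)/3.489361 = 0.136181
λ₂=(a−b·0.138)/D = (0.941299−6.784433·0.138)/3.489361 = 0.001446
w* = 0.136181·p + 0.001446·q:
  w_0 = 0.136181·2.0619 + 0.001446·10.2093 = 0.2956  (Starbucks)
  w_1 = 0.136181·0.9708 + 0.001446·8.9855 = 0.1452  (Ford)
  w_2 = 0.136181·2.7825 + 0.001446·19.2589 = 0.4068  (JPMorgan)
  w_3 = 0.136181·0.9692 + 0.001446·14.1522 = 0.1525  (Raytheon)
Σw_i=1.0000  μᵀw=0.1380
σ²=wᵀΣw=λ₁·μ_p+λ₂ = 0.136181·0.138 + 0.001446 = 0.020239 ≈ 0.0202


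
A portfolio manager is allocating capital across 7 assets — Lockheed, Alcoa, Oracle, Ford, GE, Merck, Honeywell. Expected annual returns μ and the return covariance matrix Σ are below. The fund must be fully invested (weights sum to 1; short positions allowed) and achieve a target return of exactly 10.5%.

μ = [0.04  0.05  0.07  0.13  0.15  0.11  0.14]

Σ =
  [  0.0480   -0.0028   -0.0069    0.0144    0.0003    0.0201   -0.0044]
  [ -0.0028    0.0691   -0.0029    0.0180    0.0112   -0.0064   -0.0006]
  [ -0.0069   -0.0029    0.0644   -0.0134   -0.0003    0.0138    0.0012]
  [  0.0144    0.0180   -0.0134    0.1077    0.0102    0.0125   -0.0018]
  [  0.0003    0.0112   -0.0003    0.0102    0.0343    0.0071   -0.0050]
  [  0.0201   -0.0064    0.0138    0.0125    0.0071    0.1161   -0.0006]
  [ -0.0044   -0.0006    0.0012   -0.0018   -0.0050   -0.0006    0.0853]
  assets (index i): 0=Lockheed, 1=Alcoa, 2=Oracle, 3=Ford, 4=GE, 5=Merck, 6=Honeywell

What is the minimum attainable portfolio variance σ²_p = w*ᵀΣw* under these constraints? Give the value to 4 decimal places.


g=Σ⁻¹μ = [0.7740  -0.0774  1.2624  0.8565  4.3665  0.3099  1.9391]
h=Σ⁻¹𝟙 = [23.7373  11.0828  19.1374  4.3063  26.1354  0.8523  14.3853]
a=μᵀg=1.187346  b=𝟙ᵀg=9.431082  c=𝟙ᵀh=99.636862  D=ac−b²=29.358086
λ₁=(c·0.105−b)/D = (99.636862·0.105−9.431082)/29.358086 = 0.035111
λ₂=(a−b·0.105)/D = (1.187346−9.431082·0.105)/29.358086 = 0.006713
w* = 0.035111·g + 0.006713·h:
  w_0 = 0.035111·0.7740 + 0.006713·23.7373 = 0.1865  (Lockheed)
  w_1 = 0.035111·-0.0774 + 0.006713·11.0828 = 0.0717  (Alcoa)
  w_2 = 0.035111·1.2624 + 0.006713·19.1374 = 0.1728  (Oracle)
  w_3 = 0.035111·0.8565 + 0.006713·4.3063 = 0.0590  (Ford)
  w_4 = 0.035111·4.3665 + 0.006713·26.1354 = 0.3288  (GE)
  w_5 = 0.035111·0.3099 + 0.006713·0.8523 = 0.0166  (Merck)
  w_6 = 0.035111·1.9391 + 0.006713·14.3853 = 0.1647  (Honeywell)
Σw_i=1.0000  μᵀw=0.1050
σ²=wᵀΣw=λ₁·μ_p+λ₂ = 0.035111·0.105 + 0.006713 = 0.010400 ≈ 0.0104

0.0104


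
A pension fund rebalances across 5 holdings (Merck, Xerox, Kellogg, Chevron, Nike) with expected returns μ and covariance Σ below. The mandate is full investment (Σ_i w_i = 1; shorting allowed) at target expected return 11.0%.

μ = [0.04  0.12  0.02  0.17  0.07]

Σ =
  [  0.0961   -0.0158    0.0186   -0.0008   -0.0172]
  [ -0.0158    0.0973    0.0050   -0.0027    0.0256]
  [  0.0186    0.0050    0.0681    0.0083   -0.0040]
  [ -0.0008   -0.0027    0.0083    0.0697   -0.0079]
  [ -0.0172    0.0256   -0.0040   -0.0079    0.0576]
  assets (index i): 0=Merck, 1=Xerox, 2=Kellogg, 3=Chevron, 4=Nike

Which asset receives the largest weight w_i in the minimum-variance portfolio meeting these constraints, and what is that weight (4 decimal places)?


u=Σ⁻¹μ = [0.9178  1.1190  -0.2870  2.6789  1.3395]
v=Σ⁻¹𝟙 = [13.5750  6.8323  9.7716  16.0129  21.2530]
a=μᵀu=0.714430  b=𝟙ᵀu=5.768220  c=𝟙ᵀv=67.444891  D=ac−b²=14.912280
λ₁=(c·0.110−b)/D = (67.444891·0.110−5.768220)/14.912280 = 0.110695
λ₂=(a−b·0.110)/D = (0.714430−5.768220·0.110)/14.912280 = 0.005360
w* = 0.110695·u + 0.005360·v:
  w_0 = 0.110695·0.9178 + 0.005360·13.5750 = 0.1744  (Merck)
  w_1 = 0.110695·1.1190 + 0.005360·6.8323 = 0.1605  (Xerox)
  w_2 = 0.110695·-0.2870 + 0.005360·9.7716 = 0.0206  (Kellogg)
  w_3 = 0.110695·2.6789 + 0.005360·16.0129 = 0.3824  (Chevron)
  w_4 = 0.110695·1.3395 + 0.005360·21.2530 = 0.2622  (Nike)
Σw_i=1.0000  μᵀw=0.1100
σ²=wᵀΣw=λ₁·μ_p+λ₂ = 0.110695·0.110 + 0.005360 = 0.017536 ≈ 0.0175

Chevron (0.3824)


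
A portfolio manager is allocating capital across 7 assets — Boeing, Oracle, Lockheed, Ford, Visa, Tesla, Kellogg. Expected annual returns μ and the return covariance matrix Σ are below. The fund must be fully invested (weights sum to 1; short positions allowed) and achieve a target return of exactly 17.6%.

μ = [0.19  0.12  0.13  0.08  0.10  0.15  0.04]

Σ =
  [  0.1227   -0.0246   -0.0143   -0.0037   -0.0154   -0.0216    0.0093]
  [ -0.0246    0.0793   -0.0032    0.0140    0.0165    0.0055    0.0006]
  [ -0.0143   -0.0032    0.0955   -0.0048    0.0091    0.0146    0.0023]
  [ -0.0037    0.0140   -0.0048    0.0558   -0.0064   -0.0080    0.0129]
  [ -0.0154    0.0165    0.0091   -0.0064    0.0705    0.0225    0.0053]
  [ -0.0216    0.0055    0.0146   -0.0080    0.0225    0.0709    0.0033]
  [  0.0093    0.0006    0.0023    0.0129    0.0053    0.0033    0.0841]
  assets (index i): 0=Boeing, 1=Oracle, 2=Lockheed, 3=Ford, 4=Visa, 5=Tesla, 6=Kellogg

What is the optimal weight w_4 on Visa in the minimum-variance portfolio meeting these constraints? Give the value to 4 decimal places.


p=Σ⁻¹μ = [2.6812  1.7476  1.4670  1.8133  0.8088  2.4567  -0.2990]
q=Σ⁻¹𝟙 = [15.6563  11.3842  10.8385  18.9636  10.2462  14.3837  5.6627]
a=μᵀp=1.492329  b=𝟙ᵀp=10.675562  c=𝟙ᵀq=87.135149  D=ac−b²=16.066688
λ₁=(c·0.176−b)/D = (87.135149·0.176−10.675562)/16.066688 = 0.290055
λ₂=(a−b·0.176)/D = (1.492329−10.675562·0.176)/16.066688 = -0.024060
w* = 0.290055·p + -0.024060·q:
  w_0 = 0.290055·2.6812 + -0.024060·15.6563 = 0.4010  (Boeing)
  w_1 = 0.290055·1.7476 + -0.024060·11.3842 = 0.2330  (Oracle)
  w_2 = 0.290055·1.4670 + -0.024060·10.8385 = 0.1647  (Lockheed)
  w_3 = 0.290055·1.8133 + -0.024060·18.9636 = 0.0697  (Ford)
  w_4 = 0.290055·0.8088 + -0.024060·10.2462 = -0.0119  (Visa)
  w_5 = 0.290055·2.4567 + -0.024060·14.3837 = 0.3665  (Tesla)
  w_6 = 0.290055·-0.2990 + -0.024060·5.6627 = -0.2230  (Kellogg)
Σw_i=1.0000  μᵀw=0.1760
σ²=wᵀΣw=λ₁·μ_p+λ₂ = 0.290055·0.176 + -0.024060 = 0.026989 ≈ 0.0270

-0.0119


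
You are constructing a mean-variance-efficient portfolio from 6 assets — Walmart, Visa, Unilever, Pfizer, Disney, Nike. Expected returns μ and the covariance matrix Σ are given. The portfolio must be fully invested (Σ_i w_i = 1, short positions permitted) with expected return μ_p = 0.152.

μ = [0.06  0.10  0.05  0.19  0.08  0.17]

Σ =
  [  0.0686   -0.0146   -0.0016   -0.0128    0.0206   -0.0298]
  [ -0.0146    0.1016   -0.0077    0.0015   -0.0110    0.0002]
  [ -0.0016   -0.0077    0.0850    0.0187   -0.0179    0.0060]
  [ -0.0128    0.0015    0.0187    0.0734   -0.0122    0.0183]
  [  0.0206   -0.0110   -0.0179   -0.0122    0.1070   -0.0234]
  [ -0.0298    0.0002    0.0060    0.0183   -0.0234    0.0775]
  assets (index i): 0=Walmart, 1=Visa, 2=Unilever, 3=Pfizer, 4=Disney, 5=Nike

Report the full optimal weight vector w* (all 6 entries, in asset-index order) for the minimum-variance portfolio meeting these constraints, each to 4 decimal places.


p=Σ⁻¹μ = [2.5254  1.4815  0.3243  2.4027  1.3958  2.9898]
q=Σ⁻¹𝟙 = [26.3063  15.9376  12.6254  11.1594  14.4963  23.7417]
a=μᵀp=1.392324  b=𝟙ᵀp=11.119481  c=𝟙ᵀq=104.266638  D=ac−b²=21.530123
λ₁=(c·0.152−b)/D = (104.266638·0.152−11.119481)/21.530123 = 0.219648
λ₂=(a−b·0.152)/D = (1.392324−11.119481·0.152)/21.530123 = -0.013833
w* = 0.219648·p + -0.013833·q:
  w_0 = 0.219648·2.5254 + -0.013833·26.3063 = 0.1908  (Walmart)
  w_1 = 0.219648·1.4815 + -0.013833·15.9376 = 0.1049  (Visa)
  w_2 = 0.219648·0.3243 + -0.013833·12.6254 = -0.1034  (Unilever)
  w_3 = 0.219648·2.4027 + -0.013833·11.1594 = 0.3734  (Pfizer)
  w_4 = 0.219648·1.3958 + -0.013833·14.4963 = 0.1061  (Disney)
  w_5 = 0.219648·2.9898 + -0.013833·23.7417 = 0.3283  (Nike)
Σw_i=1.0000  μᵀw=0.1520
σ²=wᵀΣw=λ₁·μ_p+λ₂ = 0.219648·0.152 + -0.013833 = 0.019553 ≈ 0.0196

0.1908  0.1049  -0.1034  0.3734  0.1061  0.3283


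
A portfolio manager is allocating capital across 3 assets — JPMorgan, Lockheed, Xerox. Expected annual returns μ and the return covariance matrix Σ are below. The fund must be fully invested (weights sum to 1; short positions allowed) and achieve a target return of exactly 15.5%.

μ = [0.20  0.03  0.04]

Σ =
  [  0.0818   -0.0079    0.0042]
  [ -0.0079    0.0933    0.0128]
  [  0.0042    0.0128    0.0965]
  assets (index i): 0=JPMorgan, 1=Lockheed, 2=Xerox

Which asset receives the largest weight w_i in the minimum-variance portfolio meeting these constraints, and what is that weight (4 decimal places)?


JPMorgan (0.7297)

p=Σ⁻¹μ = [2.4808  0.4986  0.2404]
q=Σ⁻¹𝟙 = [12.8229  10.6526  8.3916]
a=μᵀp=0.520734  b=𝟙ᵀp=3.219817  c=𝟙ᵀq=31.867088  D=ac−b²=6.227071
λ₁=(c·0.155−b)/D = (31.867088·0.155−3.219817)/6.227071 = 0.276146
λ₂=(a−b·0.155)/D = (0.520734−3.219817·0.155)/6.227071 = 0.003479
w* = 0.276146·p + 0.003479·q:
  w_0 = 0.276146·2.4808 + 0.003479·12.8229 = 0.7297  (JPMorgan)
  w_1 = 0.276146·0.4986 + 0.003479·10.6526 = 0.1748  (Lockheed)
  w_2 = 0.276146·0.2404 + 0.003479·8.3916 = 0.0956  (Xerox)
Σw_i=1.0000  μᵀw=0.1550
σ²=wᵀΣw=λ₁·μ_p+λ₂ = 0.276146·0.155 + 0.003479 = 0.046281 ≈ 0.0463


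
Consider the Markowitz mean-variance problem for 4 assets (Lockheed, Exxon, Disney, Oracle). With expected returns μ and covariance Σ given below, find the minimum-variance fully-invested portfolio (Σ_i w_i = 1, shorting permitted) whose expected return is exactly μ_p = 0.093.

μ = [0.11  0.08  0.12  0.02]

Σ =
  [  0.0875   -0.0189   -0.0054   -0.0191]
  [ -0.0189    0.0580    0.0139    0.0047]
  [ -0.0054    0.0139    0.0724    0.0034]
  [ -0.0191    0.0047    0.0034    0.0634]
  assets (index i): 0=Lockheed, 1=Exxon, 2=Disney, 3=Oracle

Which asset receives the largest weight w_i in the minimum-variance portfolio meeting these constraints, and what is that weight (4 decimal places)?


Lockheed (0.3305)

p=Σ⁻¹μ = [1.8338  1.5723  1.4608  0.6730]
q=Σ⁻¹𝟙 = [20.7285  19.8339  10.6121  19.9782]
a=μᵀp=0.516253  b=𝟙ᵀp=5.539867  c=𝟙ᵀq=71.152686  D=ac−b²=6.042683
λ₁=(c·0.093−b)/D = (71.152686·0.093−5.539867)/6.042683 = 0.178287
λ₂=(a−b·0.093)/D = (0.516253−5.539867·0.093)/6.042683 = 0.000173
w* = 0.178287·p + 0.000173·q:
  w_0 = 0.178287·1.8338 + 0.000173·20.7285 = 0.3305  (Lockheed)
  w_1 = 0.178287·1.5723 + 0.000173·19.8339 = 0.2837  (Exxon)
  w_2 = 0.178287·1.4608 + 0.000173·10.6121 = 0.2623  (Disney)
  w_3 = 0.178287·0.6730 + 0.000173·19.9782 = 0.1234  (Oracle)
Σw_i=1.0000  μᵀw=0.0930
σ²=wᵀΣw=λ₁·μ_p+λ₂ = 0.178287·0.093 + 0.000173 = 0.016754 ≈ 0.0168


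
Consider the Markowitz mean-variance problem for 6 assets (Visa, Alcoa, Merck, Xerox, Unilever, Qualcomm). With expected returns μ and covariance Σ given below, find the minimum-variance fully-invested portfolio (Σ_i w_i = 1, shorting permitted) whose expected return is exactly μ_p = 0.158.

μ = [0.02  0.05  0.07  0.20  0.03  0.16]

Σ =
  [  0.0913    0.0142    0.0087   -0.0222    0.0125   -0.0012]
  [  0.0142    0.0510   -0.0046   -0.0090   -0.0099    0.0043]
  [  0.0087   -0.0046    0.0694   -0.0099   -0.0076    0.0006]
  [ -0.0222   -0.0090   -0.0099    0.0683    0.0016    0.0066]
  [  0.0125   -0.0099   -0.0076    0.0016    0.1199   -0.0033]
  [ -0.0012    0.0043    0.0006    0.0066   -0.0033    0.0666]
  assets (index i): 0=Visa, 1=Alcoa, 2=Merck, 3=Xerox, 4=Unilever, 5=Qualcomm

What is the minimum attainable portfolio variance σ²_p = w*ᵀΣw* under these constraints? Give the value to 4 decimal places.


0.0234

x=Σ⁻¹μ = [0.6316  1.4440  1.5298  3.3431  0.4109  1.9958]
y=Σ⁻¹𝟙 = [9.5903  23.6221  18.9951  22.2369  10.5232  11.8093]
a=μᵀx=1.192190  b=𝟙ᵀx=9.355127  c=𝟙ᵀy=96.776929  D=ac−b²=27.858124
λ₁=(c·0.158−b)/D = (96.776929·0.158−9.355127)/27.858124 = 0.213066
λ₂=(a−b·0.158)/D = (1.192190−9.355127·0.158)/27.858124 = -0.010263
w* = 0.213066·x + -0.010263·y:
  w_0 = 0.213066·0.6316 + -0.010263·9.5903 = 0.0361  (Visa)
  w_1 = 0.213066·1.4440 + -0.010263·23.6221 = 0.0652  (Alcoa)
  w_2 = 0.213066·1.5298 + -0.010263·18.9951 = 0.1310  (Merck)
  w_3 = 0.213066·3.3431 + -0.010263·22.2369 = 0.4841  (Xerox)
  w_4 = 0.213066·0.4109 + -0.010263·10.5232 = -0.0205  (Unilever)
  w_5 = 0.213066·1.9958 + -0.010263·11.8093 = 0.3040  (Qualcomm)
Σw_i=1.0000  μᵀw=0.1580
σ²=wᵀΣw=λ₁·μ_p+λ₂ = 0.213066·0.158 + -0.010263 = 0.023401 ≈ 0.0234


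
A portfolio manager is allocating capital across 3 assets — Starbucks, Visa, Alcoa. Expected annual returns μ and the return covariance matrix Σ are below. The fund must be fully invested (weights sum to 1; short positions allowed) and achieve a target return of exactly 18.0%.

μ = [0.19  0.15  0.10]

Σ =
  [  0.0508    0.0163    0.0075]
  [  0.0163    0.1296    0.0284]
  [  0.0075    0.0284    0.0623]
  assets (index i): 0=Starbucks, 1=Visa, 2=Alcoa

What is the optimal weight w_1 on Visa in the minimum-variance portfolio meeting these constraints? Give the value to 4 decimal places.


0.1182

g=Σ⁻¹μ = [3.4334  0.5160  0.9566]
h=Σ⁻¹𝟙 = [16.9063  2.7978  12.7407]
a=μᵀg=0.825395  b=𝟙ᵀg=4.905937  c=𝟙ᵀh=32.444795  D=ac−b²=2.711563
λ₁=(c·0.180−b)/D = (32.444795·0.180−4.905937)/2.711563 = 0.344497
λ₂=(a−b·0.180)/D = (0.825395−4.905937·0.180)/2.711563 = -0.021269
w* = 0.344497·g + -0.021269·h:
  w_0 = 0.344497·3.4334 + -0.021269·16.9063 = 0.8232  (Starbucks)
  w_1 = 0.344497·0.5160 + -0.021269·2.7978 = 0.1182  (Visa)
  w_2 = 0.344497·0.9566 + -0.021269·12.7407 = 0.0586  (Alcoa)
Σw_i=1.0000  μᵀw=0.1800
σ²=wᵀΣw=λ₁·μ_p+λ₂ = 0.344497·0.180 + -0.021269 = 0.040740 ≈ 0.0407


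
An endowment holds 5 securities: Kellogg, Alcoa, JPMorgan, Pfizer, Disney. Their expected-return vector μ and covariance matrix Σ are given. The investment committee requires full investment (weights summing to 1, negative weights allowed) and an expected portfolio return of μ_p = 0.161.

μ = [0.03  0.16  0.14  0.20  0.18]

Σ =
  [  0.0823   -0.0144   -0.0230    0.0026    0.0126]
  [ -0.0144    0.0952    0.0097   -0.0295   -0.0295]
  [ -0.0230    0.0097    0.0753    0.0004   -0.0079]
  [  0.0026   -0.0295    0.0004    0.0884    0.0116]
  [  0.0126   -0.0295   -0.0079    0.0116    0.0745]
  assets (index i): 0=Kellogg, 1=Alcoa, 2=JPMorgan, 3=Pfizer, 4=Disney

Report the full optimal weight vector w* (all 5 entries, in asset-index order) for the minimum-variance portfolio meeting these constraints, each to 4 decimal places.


p=Σ⁻¹μ = [0.9416  3.6036  2.0272  2.9774  3.4352]
q=Σ⁻¹𝟙 = [17.5989  21.9583  17.6943  15.6031  18.5881]
a=μᵀp=2.102443  b=𝟙ᵀp=12.984976  c=𝟙ᵀq=91.442734  D=ac−b²=23.643504
λ₁=(c·0.161−b)/D = (91.442734·0.161−12.984976)/23.643504 = 0.073479
λ₂=(a−b·0.161)/D = (2.102443−12.984976·0.161)/23.643504 = 0.000502
w* = 0.073479·p + 0.000502·q:
  w_0 = 0.073479·0.9416 + 0.000502·17.5989 = 0.0780  (Kellogg)
  w_1 = 0.073479·3.6036 + 0.000502·21.9583 = 0.2758  (Alcoa)
  w_2 = 0.073479·2.0272 + 0.000502·17.6943 = 0.1578  (JPMorgan)
  w_3 = 0.073479·2.9774 + 0.000502·15.6031 = 0.2266  (Pfizer)
  w_4 = 0.073479·3.4352 + 0.000502·18.5881 = 0.2617  (Disney)
Σw_i=1.0000  μᵀw=0.1610
σ²=wᵀΣw=λ₁·μ_p+λ₂ = 0.073479·0.161 + 0.000502 = 0.012332 ≈ 0.0123

0.0780  0.2758  0.1578  0.2266  0.2617


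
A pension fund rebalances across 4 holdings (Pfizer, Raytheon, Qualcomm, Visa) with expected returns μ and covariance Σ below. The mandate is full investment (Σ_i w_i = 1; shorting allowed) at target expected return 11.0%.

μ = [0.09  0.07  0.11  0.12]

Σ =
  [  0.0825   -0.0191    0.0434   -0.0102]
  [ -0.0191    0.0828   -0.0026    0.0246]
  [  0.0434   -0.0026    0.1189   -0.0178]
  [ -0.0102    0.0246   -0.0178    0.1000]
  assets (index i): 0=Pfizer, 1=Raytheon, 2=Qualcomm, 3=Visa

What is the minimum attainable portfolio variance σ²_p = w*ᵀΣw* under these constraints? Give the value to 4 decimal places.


0.0354

p=Σ⁻¹μ = [1.0164  0.7296  0.7586  1.2592]
q=Σ⁻¹𝟙 = [13.4719  12.6173  5.1441  9.1859]
a=μᵀp=0.377104  b=𝟙ᵀp=3.763847  c=𝟙ᵀq=40.419268  D=ac−b²=1.075709
λ₁=(c·0.110−b)/D = (40.419268·0.110−3.763847)/1.075709 = 0.634253
λ₂=(a−b·0.110)/D = (0.377104−3.763847·0.110)/1.075709 = -0.034321
w* = 0.634253·p + -0.034321·q:
  w_0 = 0.634253·1.0164 + -0.034321·13.4719 = 0.1823  (Pfizer)
  w_1 = 0.634253·0.7296 + -0.034321·12.6173 = 0.0297  (Raytheon)
  w_2 = 0.634253·0.7586 + -0.034321·5.1441 = 0.3046  (Qualcomm)
  w_3 = 0.634253·1.2592 + -0.034321·9.1859 = 0.4834  (Visa)
Σw_i=1.0000  μᵀw=0.1100
σ²=wᵀΣw=λ₁·μ_p+λ₂ = 0.634253·0.110 + -0.034321 = 0.035447 ≈ 0.0354


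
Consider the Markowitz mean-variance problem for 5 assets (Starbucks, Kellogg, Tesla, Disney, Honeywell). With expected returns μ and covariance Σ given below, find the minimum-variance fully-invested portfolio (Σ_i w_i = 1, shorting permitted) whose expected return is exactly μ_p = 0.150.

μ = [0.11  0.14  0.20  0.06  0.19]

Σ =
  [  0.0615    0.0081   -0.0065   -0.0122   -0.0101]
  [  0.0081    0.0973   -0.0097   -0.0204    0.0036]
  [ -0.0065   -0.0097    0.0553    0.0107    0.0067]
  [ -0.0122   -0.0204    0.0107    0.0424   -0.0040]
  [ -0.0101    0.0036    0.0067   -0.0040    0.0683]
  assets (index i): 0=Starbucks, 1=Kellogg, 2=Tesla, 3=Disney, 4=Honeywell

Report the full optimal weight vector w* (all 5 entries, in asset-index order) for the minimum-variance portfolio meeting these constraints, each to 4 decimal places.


0.2028  0.1418  0.2813  0.1500  0.2241

g=Σ⁻¹μ = [2.8881  1.9800  3.4458  2.6046  2.9191]
h=Σ⁻¹𝟙 = [25.9882  16.6791  14.6593  37.1184  18.3410]
a=μᵀg=1.994948  b=𝟙ᵀg=13.837534  c=𝟙ᵀh=112.786006  D=ac−b²=33.524917
λ₁=(c·0.150−b)/D = (112.786006·0.150−13.837534)/33.524917 = 0.091883
λ₂=(a−b·0.150)/D = (1.994948−13.837534·0.150)/33.524917 = -0.002407
w* = 0.091883·g + -0.002407·h:
  w_0 = 0.091883·2.8881 + -0.002407·25.9882 = 0.2028  (Starbucks)
  w_1 = 0.091883·1.9800 + -0.002407·16.6791 = 0.1418  (Kellogg)
  w_2 = 0.091883·3.4458 + -0.002407·14.6593 = 0.2813  (Tesla)
  w_3 = 0.091883·2.6046 + -0.002407·37.1184 = 0.1500  (Disney)
  w_4 = 0.091883·2.9191 + -0.002407·18.3410 = 0.2241  (Honeywell)
Σw_i=1.0000  μᵀw=0.1500
σ²=wᵀΣw=λ₁·μ_p+λ₂ = 0.091883·0.150 + -0.002407 = 0.011376 ≈ 0.0114


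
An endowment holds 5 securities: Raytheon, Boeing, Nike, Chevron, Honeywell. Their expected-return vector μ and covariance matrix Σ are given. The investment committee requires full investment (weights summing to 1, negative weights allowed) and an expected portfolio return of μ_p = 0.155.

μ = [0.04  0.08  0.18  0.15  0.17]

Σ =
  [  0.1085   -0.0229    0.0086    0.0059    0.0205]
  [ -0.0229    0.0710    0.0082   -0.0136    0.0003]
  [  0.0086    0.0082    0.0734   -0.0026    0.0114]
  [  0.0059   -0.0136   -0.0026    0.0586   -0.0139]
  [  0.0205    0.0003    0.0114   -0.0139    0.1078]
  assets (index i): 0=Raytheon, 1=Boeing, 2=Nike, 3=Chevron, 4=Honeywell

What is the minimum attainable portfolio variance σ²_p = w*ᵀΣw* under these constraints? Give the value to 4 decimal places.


0.0183

x=Σ⁻¹μ = [-0.0018  1.5310  2.1249  3.4344  1.7912]
y=Σ⁻¹𝟙 = [9.7532  20.5906  9.5561  23.5118  9.3855]
a=μᵀx=1.324564  b=𝟙ᵀx=8.879779  c=𝟙ᵀy=72.797191  D=ac−b²=17.574092
λ₁=(c·0.155−b)/D = (72.797191·0.155−8.879779)/17.574092 = 0.136780
λ₂=(a−b·0.155)/D = (1.324564−8.879779·0.155)/17.574092 = -0.002948
w* = 0.136780·x + -0.002948·y:
  w_0 = 0.136780·-0.0018 + -0.002948·9.7532 = -0.0290  (Raytheon)
  w_1 = 0.136780·1.5310 + -0.002948·20.5906 = 0.1487  (Boeing)
  w_2 = 0.136780·2.1249 + -0.002948·9.5561 = 0.2625  (Nike)
  w_3 = 0.136780·3.4344 + -0.002948·23.5118 = 0.4005  (Chevron)
  w_4 = 0.136780·1.7912 + -0.002948·9.3855 = 0.2173  (Honeywell)
Σw_i=1.0000  μᵀw=0.1550
σ²=wᵀΣw=λ₁·μ_p+λ₂ = 0.136780·0.155 + -0.002948 = 0.018253 ≈ 0.0183


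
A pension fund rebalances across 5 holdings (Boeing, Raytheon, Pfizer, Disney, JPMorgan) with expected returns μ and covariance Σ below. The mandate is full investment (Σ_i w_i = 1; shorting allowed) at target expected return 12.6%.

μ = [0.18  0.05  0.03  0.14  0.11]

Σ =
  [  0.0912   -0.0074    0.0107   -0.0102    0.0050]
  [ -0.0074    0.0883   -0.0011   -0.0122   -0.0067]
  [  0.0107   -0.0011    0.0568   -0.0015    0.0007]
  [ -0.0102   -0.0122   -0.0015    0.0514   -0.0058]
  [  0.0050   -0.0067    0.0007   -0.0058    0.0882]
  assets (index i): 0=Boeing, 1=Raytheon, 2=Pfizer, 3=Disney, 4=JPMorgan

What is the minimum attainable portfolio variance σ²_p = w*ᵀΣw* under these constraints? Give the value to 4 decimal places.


p=Σ⁻¹μ = [2.3990  1.3915  0.1829  3.7000  1.4587]
q=Σ⁻¹𝟙 = [12.9039  17.5387  16.0905  28.1903  13.6647]
a=μᵀp=1.185338  b=𝟙ᵀp=9.132117  c=𝟙ᵀq=88.388137  D=ac−b²=21.374254
λ₁=(c·0.126−b)/D = (88.388137·0.126−9.132117)/21.374254 = 0.093795
λ₂=(a−b·0.126)/D = (1.185338−9.132117·0.126)/21.374254 = 0.001623
w* = 0.093795·p + 0.001623·q:
  w_0 = 0.093795·2.3990 + 0.001623·12.9039 = 0.2460  (Boeing)
  w_1 = 0.093795·1.3915 + 0.001623·17.5387 = 0.1590  (Raytheon)
  w_2 = 0.093795·0.1829 + 0.001623·16.0905 = 0.0433  (Pfizer)
  w_3 = 0.093795·3.7000 + 0.001623·28.1903 = 0.3928  (Disney)
  w_4 = 0.093795·1.4587 + 0.001623·13.6647 = 0.1590  (JPMorgan)
Σw_i=1.0000  μᵀw=0.1260
σ²=wᵀΣw=λ₁·μ_p+λ₂ = 0.093795·0.126 + 0.001623 = 0.013441 ≈ 0.0134

0.0134


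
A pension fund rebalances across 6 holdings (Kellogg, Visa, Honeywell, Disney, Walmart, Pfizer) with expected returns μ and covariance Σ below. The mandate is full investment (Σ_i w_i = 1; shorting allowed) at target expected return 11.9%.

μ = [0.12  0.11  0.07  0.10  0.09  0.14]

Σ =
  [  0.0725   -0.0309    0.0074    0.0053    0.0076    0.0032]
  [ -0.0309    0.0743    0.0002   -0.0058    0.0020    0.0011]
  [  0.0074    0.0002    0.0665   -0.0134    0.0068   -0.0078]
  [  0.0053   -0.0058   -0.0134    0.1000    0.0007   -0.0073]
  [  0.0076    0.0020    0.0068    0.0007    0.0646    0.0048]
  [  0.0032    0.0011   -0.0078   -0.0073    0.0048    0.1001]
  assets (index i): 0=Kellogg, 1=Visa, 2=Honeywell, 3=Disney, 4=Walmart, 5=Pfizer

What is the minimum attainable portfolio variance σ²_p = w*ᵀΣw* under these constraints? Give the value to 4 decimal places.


x=Σ⁻¹μ = [2.3755  2.5218  1.1237  1.2703  0.7968  1.4369]
y=Σ⁻¹𝟙 = [19.0558  21.9352  15.7437  13.0939  9.9540  10.8442]
a=μᵀx=1.041030  b=𝟙ᵀx=9.525052  c=𝟙ᵀy=90.626698  D=ac−b²=3.618509
λ₁=(c·0.119−b)/D = (90.626698·0.119−9.525052)/3.618509 = 0.348078
λ₂=(a−b·0.119)/D = (1.041030−9.525052·0.119)/3.618509 = -0.025549
w* = 0.348078·x + -0.025549·y:
  w_0 = 0.348078·2.3755 + -0.025549·19.0558 = 0.3400  (Kellogg)
  w_1 = 0.348078·2.5218 + -0.025549·21.9352 = 0.3174  (Visa)
  w_2 = 0.348078·1.1237 + -0.025549·15.7437 = -0.0111  (Honeywell)
  w_3 = 0.348078·1.2703 + -0.025549·13.0939 = 0.1076  (Disney)
  w_4 = 0.348078·0.7968 + -0.025549·9.9540 = 0.0230  (Walmart)
  w_5 = 0.348078·1.4369 + -0.025549·10.8442 = 0.2231  (Pfizer)
Σw_i=1.0000  μᵀw=0.1190
σ²=wᵀΣw=λ₁·μ_p+λ₂ = 0.348078·0.119 + -0.025549 = 0.015872 ≈ 0.0159

0.0159


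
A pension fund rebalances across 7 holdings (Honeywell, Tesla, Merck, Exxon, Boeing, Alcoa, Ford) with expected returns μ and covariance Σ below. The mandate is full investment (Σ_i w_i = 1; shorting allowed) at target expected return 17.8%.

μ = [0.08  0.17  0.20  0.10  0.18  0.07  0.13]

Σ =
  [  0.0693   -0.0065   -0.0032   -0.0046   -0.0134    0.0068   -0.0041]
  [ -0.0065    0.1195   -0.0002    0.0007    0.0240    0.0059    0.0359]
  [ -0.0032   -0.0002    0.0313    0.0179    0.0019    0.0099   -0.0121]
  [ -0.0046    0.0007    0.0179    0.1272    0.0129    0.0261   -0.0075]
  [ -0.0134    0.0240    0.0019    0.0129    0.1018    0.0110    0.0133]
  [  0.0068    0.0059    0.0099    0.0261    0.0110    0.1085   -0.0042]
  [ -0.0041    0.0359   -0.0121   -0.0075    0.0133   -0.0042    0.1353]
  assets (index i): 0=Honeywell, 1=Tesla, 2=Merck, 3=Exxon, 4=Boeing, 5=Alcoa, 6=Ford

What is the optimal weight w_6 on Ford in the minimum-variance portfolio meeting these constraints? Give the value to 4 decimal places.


p=Σ⁻¹μ = [1.9565  0.8591  7.1743  -0.1929  1.5753  -0.2433  1.2607]
q=Σ⁻¹𝟙 = [18.4900  4.7653  34.2737  2.6278  8.5830  3.5238  9.1633]
a=μᵀp=2.148543  b=𝟙ᵀp=12.389659  c=𝟙ᵀq=81.426920  D=ac−b²=21.445559
λ₁=(c·0.178−b)/D = (81.426920·0.178−12.389659)/21.445559 = 0.098124
λ₂=(a−b·0.178)/D = (2.148543−12.389659·0.178)/21.445559 = -0.002649
w* = 0.098124·p + -0.002649·q:
  w_0 = 0.098124·1.9565 + -0.002649·18.4900 = 0.1430  (Honeywell)
  w_1 = 0.098124·0.8591 + -0.002649·4.7653 = 0.0717  (Tesla)
  w_2 = 0.098124·7.1743 + -0.002649·34.2737 = 0.6132  (Merck)
  w_3 = 0.098124·-0.1929 + -0.002649·2.6278 = -0.0259  (Exxon)
  w_4 = 0.098124·1.5753 + -0.002649·8.5830 = 0.1318  (Boeing)
  w_5 = 0.098124·-0.2433 + -0.002649·3.5238 = -0.0332  (Alcoa)
  w_6 = 0.098124·1.2607 + -0.002649·9.1633 = 0.0994  (Ford)
Σw_i=1.0000  μᵀw=0.1780
σ²=wᵀΣw=λ₁·μ_p+λ₂ = 0.098124·0.178 + -0.002649 = 0.014817 ≈ 0.0148

0.0994


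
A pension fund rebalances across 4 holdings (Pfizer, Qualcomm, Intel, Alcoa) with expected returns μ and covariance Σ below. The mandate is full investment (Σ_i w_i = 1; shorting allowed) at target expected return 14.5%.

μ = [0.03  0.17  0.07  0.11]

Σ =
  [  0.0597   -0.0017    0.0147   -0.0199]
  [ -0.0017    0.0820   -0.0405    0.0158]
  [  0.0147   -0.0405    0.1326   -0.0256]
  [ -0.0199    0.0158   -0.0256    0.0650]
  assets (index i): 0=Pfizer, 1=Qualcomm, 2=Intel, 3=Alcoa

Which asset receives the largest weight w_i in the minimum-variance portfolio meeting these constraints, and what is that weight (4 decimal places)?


g=Σ⁻¹μ = [0.8406  2.4897  1.5744  1.9646]
h=Σ⁻¹𝟙 = [21.6366  15.1301  14.3978  24.0015]
a=μᵀg=0.774771  b=𝟙ᵀg=6.869227  c=𝟙ᵀh=75.165974  D=ac−b²=11.050166
λ₁=(c·0.145−b)/D = (75.165974·0.145−6.869227)/11.050166 = 0.364686
λ₂=(a−b·0.145)/D = (0.774771−6.869227·0.145)/11.050166 = -0.020024
w* = 0.364686·g + -0.020024·h:
  w_0 = 0.364686·0.8406 + -0.020024·21.6366 = -0.1267  (Pfizer)
  w_1 = 0.364686·2.4897 + -0.020024·15.1301 = 0.6050  (Qualcomm)
  w_2 = 0.364686·1.5744 + -0.020024·14.3978 = 0.2859  (Intel)
  w_3 = 0.364686·1.9646 + -0.020024·24.0015 = 0.2358  (Alcoa)
Σw_i=1.0000  μᵀw=0.1450
σ²=wᵀΣw=λ₁·μ_p+λ₂ = 0.364686·0.145 + -0.020024 = 0.032856 ≈ 0.0329

Qualcomm (0.6050)
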